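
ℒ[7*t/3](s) 7/(3*s^2)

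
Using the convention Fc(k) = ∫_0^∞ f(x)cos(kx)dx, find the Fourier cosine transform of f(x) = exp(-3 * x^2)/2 sqrt(3) * sqrt(pi) * exp(-k^2/12)/12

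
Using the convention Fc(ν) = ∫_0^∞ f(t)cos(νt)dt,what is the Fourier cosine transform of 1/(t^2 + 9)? pi*exp(-3*ν)/6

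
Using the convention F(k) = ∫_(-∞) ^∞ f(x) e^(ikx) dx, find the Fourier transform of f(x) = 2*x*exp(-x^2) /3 I*sqrt(pi)*k*exp(-k^2/4) /3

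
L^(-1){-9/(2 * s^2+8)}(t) -9 * sin(2 * t)/4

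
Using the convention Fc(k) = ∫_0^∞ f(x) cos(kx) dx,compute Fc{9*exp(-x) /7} 9/(7*(k^2 + 1) ) 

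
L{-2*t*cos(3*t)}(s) 2*(9 - s^2)/(s^2 + 9)^2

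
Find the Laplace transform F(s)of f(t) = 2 2/s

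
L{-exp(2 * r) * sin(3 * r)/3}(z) -1/((z - 2)^2+9)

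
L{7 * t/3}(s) 7/(3 * s^2)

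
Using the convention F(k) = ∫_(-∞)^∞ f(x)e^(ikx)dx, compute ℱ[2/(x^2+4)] pi*exp(-2*Abs(k))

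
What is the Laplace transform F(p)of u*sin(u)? 2*p/(p^2 + 1)^2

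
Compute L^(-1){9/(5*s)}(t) 9/5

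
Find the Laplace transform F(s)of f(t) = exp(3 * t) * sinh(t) 1/((s - 3)^2-1)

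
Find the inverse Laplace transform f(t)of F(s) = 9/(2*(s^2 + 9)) 3*sin(3*t)/2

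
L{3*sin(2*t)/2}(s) 3/(s^2 + 4)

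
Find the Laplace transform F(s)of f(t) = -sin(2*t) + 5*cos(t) 5*s/(s^2 + 1) - 2/(s^2 + 4)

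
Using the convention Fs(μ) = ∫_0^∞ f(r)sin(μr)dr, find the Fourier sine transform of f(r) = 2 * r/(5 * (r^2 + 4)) pi * exp(-2 * μ)/5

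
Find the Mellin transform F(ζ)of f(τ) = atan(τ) -pi*sec(pi*ζ/2)/(2*ζ)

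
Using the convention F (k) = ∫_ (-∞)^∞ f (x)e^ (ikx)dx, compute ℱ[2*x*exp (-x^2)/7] I*sqrt (pi)*k*exp (-k^2/4)/7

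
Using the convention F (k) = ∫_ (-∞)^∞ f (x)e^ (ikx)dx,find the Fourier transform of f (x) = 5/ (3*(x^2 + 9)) 5*pi*exp (-3*Abs (k))/9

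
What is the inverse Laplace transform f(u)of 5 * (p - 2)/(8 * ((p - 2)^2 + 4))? 5 * exp(2 * u) * cos(2 * u)/8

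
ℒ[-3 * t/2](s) -3/(2 * s^2)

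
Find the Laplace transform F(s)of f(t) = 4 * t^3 24/s^4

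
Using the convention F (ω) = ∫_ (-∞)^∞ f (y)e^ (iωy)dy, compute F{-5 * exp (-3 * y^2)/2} -5 * sqrt (3) * sqrt (pi) * exp (-ω^2/12)/6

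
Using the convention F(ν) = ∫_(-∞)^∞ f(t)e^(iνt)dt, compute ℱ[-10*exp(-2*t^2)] -5*sqrt(2)*sqrt(pi)*exp(-ν^2/8)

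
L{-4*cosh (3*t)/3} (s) -4*s/ (3*s^2 - 27)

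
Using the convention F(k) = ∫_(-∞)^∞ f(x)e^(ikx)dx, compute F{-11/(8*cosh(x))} -11*pi/(8*cosh(pi*k/2))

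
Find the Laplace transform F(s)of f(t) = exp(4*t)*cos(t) (s - 4)/((s - 4)^2+1)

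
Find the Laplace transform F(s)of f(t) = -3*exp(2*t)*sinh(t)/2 -3/(2*(s - 2)^2 - 2)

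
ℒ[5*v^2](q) 10/q^3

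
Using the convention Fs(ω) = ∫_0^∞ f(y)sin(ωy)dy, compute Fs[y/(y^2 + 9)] pi*exp(-3*ω)/2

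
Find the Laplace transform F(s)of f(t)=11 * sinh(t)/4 11/(4 * (s^2 - 1))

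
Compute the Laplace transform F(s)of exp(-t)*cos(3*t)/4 (s + 1)/(4*((s + 1)^2 + 9))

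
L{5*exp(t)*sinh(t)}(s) 5/(s*(s - 2))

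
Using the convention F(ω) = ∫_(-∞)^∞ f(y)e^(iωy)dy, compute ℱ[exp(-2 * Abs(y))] 4/(ω^2 + 4)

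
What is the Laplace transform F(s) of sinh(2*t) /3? 2/(3*(s^2 - 4) ) 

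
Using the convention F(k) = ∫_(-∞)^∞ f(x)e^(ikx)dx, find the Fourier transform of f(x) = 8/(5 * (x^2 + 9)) 8 * pi * exp(-3 * Abs(k))/15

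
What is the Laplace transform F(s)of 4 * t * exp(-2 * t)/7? 4/(7 * (s + 2)^2)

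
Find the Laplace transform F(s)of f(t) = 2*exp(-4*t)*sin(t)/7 2/(7*((s + 4)^2 + 1))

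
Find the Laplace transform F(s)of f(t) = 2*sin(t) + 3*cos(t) 3*s/(s^2 + 1) + 2/(s^2 + 1)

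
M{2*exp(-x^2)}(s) gamma(s/2)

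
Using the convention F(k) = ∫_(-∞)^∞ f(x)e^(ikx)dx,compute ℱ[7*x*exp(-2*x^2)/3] 7*sqrt(2)*I*sqrt(pi)*k*exp(-k^2/8)/24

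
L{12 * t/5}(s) 12/(5 * s^2)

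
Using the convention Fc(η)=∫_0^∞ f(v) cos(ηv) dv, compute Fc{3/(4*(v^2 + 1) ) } 3*pi*exp(-η) /8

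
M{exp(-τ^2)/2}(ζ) gamma(ζ/2)/4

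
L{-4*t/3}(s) -4/(3*s^2)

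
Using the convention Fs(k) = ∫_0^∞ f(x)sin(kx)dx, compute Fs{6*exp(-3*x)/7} 6*k/(7*(k^2 + 9))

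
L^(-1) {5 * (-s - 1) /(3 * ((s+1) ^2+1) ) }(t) -5 * exp(-t) * cos(t) /3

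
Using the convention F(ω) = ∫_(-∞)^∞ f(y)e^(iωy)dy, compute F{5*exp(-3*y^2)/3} 5*sqrt(3)*sqrt(pi)*exp(-ω^2/12)/9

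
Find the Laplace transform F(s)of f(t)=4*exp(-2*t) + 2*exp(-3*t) 4/(s + 2) + 2/(s + 3)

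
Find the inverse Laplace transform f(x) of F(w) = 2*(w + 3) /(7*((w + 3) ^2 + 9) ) 2*exp(-3*x)*cos(3*x) /7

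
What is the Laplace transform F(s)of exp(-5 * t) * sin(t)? 1/((s + 5)^2 + 1)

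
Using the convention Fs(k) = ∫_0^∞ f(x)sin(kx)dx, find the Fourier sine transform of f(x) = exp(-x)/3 k/(3 * (k^2 + 1))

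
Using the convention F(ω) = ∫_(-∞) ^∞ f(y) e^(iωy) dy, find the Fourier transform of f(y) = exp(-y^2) sqrt(pi)*exp(-ω^2/4) 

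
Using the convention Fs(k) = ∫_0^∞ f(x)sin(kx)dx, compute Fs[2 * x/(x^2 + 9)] pi * exp(-3 * k)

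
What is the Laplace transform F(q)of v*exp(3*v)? (q - 3)^(-2)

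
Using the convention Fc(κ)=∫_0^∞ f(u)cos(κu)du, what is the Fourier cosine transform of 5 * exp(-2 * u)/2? 5/(κ^2 + 4)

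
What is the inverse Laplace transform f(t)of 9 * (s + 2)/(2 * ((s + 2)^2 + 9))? 9 * exp(-2 * t) * cos(3 * t)/2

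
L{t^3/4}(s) 3/(2*s^4)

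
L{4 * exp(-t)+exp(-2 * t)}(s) 4/(s+1)+1/(s+2)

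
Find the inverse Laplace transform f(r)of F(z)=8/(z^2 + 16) 2 * sin(4 * r)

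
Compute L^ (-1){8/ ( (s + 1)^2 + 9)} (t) 8*exp (-t)*sin (3*t)/3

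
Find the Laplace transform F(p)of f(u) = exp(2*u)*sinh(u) 1/((p - 2)^2 - 1)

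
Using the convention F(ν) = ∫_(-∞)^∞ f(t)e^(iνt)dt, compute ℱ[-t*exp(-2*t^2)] -sqrt(2)*I*sqrt(pi)*ν*exp(-ν^2/8)/8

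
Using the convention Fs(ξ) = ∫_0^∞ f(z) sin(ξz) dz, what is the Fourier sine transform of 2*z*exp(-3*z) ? 12*ξ/(ξ^2+9) ^2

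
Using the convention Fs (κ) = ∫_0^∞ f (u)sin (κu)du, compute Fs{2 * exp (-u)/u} 2 * atan (κ)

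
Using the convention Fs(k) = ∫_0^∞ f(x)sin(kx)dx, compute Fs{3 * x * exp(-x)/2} 3 * k/(k^2 + 1)^2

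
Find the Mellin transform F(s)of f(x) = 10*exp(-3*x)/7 10*gamma(s)/(7*3^s)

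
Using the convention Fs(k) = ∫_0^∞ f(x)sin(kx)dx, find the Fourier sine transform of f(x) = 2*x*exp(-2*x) 8*k/(k^2 + 4)^2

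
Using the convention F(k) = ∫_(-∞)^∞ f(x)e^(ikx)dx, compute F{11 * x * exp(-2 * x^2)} 11 * sqrt(2) * I * sqrt(pi) * k * exp(-k^2/8)/8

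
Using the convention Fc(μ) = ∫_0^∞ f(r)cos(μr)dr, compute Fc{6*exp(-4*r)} 24/(μ^2 + 16)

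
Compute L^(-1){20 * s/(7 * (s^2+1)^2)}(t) 10 * t * sin(t)/7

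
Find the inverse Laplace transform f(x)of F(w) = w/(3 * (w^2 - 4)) cosh(2 * x)/3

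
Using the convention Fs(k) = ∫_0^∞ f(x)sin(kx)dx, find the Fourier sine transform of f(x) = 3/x 3 * pi/2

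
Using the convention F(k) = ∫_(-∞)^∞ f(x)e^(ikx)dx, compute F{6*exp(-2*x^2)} 3*sqrt(2)*sqrt(pi)*exp(-k^2/8)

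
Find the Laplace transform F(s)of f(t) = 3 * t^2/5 6/(5 * s^3)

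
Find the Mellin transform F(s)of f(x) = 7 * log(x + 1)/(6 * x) -7 * pi * csc(pi * s)/(6 * s - 6)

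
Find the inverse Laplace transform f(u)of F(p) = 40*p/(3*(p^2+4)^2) 10*u*sin(2*u)/3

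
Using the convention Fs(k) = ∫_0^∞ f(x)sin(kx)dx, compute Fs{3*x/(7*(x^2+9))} 3*pi*exp(-3*k)/14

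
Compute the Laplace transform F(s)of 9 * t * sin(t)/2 9 * s/(s^2+1)^2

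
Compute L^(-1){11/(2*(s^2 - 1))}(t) 11*sinh(t)/2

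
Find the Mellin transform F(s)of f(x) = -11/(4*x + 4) -11*pi*csc(pi*s)/4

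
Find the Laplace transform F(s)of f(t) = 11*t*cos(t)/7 11*(s^2 - 1)/(7*(s^2 + 1)^2)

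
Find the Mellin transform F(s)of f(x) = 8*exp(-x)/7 8*gamma(s)/7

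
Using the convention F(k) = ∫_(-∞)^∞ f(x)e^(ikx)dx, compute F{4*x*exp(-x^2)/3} 2*I*sqrt(pi)*k*exp(-k^2/4)/3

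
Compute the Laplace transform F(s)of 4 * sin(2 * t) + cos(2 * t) s/(s^2 + 4) + 8/(s^2 + 4)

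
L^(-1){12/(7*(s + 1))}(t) 12*exp(-t)/7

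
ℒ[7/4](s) 7/(4 * s)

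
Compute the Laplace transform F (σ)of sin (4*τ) 4/ (σ^2 + 16)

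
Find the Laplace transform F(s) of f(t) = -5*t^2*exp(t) -10/(s - 1) ^3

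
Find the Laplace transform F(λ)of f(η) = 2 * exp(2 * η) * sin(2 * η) 4/((λ - 2)^2+4)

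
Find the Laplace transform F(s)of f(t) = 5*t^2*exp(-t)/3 10/(3*(s + 1)^3)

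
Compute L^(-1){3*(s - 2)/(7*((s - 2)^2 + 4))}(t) 3*exp(2*t)*cos(2*t)/7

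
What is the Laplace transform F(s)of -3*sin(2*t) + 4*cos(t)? 4*s/(s^2 + 1) - 6/(s^2 + 4)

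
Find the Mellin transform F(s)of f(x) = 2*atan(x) -pi*sec(pi*s/2)/s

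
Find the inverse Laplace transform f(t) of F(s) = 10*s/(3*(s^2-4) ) 10*cosh(2*t) /3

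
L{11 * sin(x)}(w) 11/(w^2 + 1)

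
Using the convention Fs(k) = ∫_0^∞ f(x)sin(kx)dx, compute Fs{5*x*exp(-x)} 10*k/(k^2+1)^2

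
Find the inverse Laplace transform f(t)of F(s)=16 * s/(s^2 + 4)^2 4 * t * sin(2 * t)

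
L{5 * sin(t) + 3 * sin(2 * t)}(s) 5/(s^2 + 1) + 6/(s^2 + 4)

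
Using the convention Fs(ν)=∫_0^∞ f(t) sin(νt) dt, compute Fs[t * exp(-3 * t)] 6 * ν/(ν^2 + 9) ^2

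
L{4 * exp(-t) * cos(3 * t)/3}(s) 4 * (s + 1)/(3 * ((s + 1)^2 + 9))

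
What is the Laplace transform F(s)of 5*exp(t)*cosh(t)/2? 5*(s - 1)/(2*s*(s - 2))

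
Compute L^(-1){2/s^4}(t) t^3/3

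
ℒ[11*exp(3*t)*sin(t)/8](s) 11/(8*((s - 3)^2+1))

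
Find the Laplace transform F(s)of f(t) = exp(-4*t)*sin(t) 1/((s + 4)^2 + 1)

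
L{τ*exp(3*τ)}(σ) (σ - 3)^(-2)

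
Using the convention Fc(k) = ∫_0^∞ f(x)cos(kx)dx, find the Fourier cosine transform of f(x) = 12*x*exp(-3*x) 12*(9 - k^2)/(k^2 + 9)^2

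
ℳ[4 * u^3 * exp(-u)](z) 4 * gamma(z+3)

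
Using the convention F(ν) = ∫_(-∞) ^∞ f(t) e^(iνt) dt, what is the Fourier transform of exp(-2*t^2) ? sqrt(2)*sqrt(pi)*exp(-ν^2/8) /2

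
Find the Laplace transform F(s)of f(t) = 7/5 7/(5*s)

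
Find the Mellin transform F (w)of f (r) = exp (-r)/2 gamma (w)/2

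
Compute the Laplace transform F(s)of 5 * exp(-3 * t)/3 5/(3 * (s+3))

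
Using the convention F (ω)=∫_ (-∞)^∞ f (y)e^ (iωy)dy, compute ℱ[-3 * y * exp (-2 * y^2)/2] -3 * sqrt (2) * I * sqrt (pi) * ω * exp (-ω^2/8)/16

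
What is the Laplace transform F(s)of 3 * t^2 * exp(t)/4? 3/(2 * (s - 1)^3)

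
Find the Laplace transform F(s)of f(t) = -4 -4/s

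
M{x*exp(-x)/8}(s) gamma(s + 1)/8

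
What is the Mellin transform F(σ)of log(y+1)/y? -pi * csc(pi * σ)/(σ - 1)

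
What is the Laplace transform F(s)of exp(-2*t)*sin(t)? 1/((s+2)^2+1)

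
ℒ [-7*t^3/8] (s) -21/ (4*s^4)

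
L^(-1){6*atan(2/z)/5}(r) 6*sin(2*r)/(5*r)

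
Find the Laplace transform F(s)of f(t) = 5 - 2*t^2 5/s - 4/s^3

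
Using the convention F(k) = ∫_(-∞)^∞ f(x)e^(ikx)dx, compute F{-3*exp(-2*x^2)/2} -3*sqrt(2)*sqrt(pi)*exp(-k^2/8)/4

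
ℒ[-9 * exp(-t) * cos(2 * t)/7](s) 9 * (-s - 1)/(7 * ((s + 1)^2 + 4))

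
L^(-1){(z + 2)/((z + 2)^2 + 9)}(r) exp(-2*r)*cos(3*r)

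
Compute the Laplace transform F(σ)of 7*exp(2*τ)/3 7/(3*(σ - 2))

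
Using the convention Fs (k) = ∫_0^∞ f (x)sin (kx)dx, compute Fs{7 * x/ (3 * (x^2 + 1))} 7 * pi * exp (-k)/6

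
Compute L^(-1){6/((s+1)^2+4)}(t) 3*exp(-t)*sin(2*t)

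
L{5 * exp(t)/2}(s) 5/(2 * (s - 1))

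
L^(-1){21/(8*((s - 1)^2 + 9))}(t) 7*exp(t)*sin(3*t)/8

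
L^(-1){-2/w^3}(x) -x^2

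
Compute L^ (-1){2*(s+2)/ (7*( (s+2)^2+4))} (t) 2*exp (-2*t)*cos (2*t)/7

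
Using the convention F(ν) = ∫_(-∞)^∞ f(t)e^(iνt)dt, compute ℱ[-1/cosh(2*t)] -pi/(2*cosh(pi*ν/4))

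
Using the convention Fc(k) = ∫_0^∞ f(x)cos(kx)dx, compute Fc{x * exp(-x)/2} (1 - k^2)/(2 * (k^2 + 1)^2)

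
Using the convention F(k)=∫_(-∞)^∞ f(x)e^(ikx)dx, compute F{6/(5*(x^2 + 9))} 2*pi*exp(-3*Abs(k))/5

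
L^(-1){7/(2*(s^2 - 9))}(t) 7*sinh(3*t)/6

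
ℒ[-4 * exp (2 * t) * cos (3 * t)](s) 4 * (2 - s)/ ( (s - 2)^2 + 9)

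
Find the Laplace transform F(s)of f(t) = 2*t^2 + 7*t 7/s^2 + 4/s^3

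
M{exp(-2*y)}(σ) gamma(σ)/2^σ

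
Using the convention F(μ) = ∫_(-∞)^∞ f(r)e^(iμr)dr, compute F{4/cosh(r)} 4*pi/cosh(pi*μ/2)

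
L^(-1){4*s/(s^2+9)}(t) 4*cos(3*t)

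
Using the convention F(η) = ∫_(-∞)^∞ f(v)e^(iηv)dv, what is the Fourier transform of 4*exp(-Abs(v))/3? 8/(3*(η^2 + 1))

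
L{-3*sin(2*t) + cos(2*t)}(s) s/(s^2 + 4)-6/(s^2 + 4)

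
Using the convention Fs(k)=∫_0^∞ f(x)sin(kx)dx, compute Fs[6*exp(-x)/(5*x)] 6*atan(k)/5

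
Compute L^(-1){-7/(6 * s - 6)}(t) -7 * exp(t)/6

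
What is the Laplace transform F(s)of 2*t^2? 4/s^3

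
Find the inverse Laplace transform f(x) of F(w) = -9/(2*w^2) -9*x/2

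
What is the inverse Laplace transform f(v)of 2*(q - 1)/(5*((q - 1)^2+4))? 2*exp(v)*cos(2*v)/5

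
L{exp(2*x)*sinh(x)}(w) 1/((w - 2)^2-1)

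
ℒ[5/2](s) 5/(2*s)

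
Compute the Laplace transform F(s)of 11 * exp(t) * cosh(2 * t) 11 * (s - 1)/((s - 1)^2 - 4)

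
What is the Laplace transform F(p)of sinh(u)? 1/(p^2 - 1)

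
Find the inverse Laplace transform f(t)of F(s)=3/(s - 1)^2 3 * t * exp(t)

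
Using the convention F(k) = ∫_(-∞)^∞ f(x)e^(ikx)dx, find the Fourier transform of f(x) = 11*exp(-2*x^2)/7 11*sqrt(2)*sqrt(pi)*exp(-k^2/8)/14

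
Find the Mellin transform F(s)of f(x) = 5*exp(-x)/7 5*gamma(s)/7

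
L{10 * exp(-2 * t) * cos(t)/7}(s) 10 * (s + 2)/(7 * ((s + 2)^2 + 1))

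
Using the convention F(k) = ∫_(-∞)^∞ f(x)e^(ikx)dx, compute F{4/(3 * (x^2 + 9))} 4 * pi * exp(-3 * Abs(k))/9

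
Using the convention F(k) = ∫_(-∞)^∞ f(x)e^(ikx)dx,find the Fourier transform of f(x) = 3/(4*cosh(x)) 3*pi/(4*cosh(pi*k/2))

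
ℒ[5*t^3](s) 30/s^4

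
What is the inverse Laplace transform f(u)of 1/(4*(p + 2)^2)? u*exp(-2*u)/4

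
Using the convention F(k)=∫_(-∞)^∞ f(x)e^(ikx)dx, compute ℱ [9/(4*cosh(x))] 9*pi/(4*cosh(pi*k/2))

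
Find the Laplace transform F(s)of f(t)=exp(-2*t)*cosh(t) (s + 2)/((s + 2)^2-1)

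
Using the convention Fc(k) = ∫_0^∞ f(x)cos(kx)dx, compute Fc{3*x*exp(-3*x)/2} 3*(9 - k^2)/(2*(k^2 + 9)^2)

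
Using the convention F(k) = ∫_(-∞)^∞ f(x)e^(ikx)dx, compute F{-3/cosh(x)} -3 * pi/cosh(pi * k/2)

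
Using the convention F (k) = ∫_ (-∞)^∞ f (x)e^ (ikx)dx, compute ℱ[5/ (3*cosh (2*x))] 5*pi/ (6*cosh (pi*k/4))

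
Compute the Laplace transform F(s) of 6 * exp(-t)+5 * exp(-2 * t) 6/(s+1)+5/(s+2) 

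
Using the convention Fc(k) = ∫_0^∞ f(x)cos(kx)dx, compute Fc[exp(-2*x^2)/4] sqrt(2)*sqrt(pi)*exp(-k^2/8)/16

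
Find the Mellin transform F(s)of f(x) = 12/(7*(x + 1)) 12*pi*csc(pi*s)/7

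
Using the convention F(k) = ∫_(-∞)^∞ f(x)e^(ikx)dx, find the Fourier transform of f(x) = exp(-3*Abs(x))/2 3/(k^2 + 9)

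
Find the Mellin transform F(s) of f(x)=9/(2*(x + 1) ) 9*pi*csc(pi*s) /2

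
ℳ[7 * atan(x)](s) -7 * pi * sec(pi * s/2)/(2 * s)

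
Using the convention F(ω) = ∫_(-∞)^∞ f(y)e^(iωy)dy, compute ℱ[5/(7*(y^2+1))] 5*pi*exp(-Abs(ω))/7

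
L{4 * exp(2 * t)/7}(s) 4/(7 * (s - 2))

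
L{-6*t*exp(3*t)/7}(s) -6/(7*(s - 3)^2)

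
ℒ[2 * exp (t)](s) 2/ (s - 1) 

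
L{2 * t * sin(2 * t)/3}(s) 8 * s/(3 * (s^2 + 4)^2)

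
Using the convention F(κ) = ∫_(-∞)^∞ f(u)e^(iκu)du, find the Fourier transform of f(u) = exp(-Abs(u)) 2/(κ^2 + 1)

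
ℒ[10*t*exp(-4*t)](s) 10/(s + 4)^2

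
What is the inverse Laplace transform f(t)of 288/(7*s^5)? 12*t^4/7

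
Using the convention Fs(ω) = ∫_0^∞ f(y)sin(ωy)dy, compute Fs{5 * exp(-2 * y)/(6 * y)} 5 * atan(ω/2)/6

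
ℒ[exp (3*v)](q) 1/ (q - 3)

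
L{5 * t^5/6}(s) 100/s^6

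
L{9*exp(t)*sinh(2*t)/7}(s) 18/(7*((s - 1)^2 - 4))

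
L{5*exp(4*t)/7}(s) 5/(7*(s - 4))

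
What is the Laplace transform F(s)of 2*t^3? 12/s^4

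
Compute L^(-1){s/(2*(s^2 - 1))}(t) cosh(t)/2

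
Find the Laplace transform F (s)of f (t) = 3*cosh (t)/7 3*s/ (7*(s^2 - 1))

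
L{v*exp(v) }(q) (q - 1) ^(-2) 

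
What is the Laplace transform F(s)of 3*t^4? 72/s^5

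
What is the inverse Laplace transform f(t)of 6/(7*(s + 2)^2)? 6*t*exp(-2*t)/7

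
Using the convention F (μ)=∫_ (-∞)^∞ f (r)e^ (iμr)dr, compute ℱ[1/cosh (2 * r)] pi/ (2 * cosh (pi * μ/4))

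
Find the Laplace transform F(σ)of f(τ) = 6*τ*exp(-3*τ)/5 6/(5*(σ+3)^2)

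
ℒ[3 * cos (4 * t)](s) 3 * s/ (s^2 + 16)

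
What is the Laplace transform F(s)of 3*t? 3/s^2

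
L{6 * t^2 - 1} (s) 12/s^3 - 1/s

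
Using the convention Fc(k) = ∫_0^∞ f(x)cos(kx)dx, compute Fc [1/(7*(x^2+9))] pi*exp(-3*k)/42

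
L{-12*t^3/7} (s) -72/ (7*s^4)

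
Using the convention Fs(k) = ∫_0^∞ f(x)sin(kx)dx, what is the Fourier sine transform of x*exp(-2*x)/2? 2*k/(k^2 + 4)^2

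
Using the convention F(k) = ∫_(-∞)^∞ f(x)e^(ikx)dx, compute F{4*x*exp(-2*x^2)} sqrt(2)*I*sqrt(pi)*k*exp(-k^2/8)/2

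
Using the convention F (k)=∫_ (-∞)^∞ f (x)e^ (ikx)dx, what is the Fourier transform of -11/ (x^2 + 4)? -11*pi*exp (-2*Abs (k))/2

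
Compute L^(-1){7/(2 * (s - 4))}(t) 7 * exp(4 * t)/2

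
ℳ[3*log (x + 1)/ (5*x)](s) -3*pi*csc (pi*s)/ (5*s - 5)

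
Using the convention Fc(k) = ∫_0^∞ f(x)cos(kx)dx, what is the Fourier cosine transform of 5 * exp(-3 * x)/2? 15/(2 * (k^2 + 9))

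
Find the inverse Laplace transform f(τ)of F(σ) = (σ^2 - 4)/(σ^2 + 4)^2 τ*cos(2*τ)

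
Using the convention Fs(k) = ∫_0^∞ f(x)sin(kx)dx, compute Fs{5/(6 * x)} 5 * pi/12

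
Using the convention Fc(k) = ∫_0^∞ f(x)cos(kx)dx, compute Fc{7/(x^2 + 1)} 7 * pi * exp(-k)/2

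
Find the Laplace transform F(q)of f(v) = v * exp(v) (q - 1)^(-2)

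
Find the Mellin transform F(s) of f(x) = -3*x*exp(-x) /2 -3*gamma(s + 1) /2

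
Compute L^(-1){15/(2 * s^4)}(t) 5 * t^3/4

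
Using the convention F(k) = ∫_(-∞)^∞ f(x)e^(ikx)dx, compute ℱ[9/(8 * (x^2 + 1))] 9 * pi * exp(-Abs(k))/8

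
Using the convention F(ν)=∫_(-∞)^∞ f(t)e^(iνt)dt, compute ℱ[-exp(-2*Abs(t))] -4/(ν^2 + 4)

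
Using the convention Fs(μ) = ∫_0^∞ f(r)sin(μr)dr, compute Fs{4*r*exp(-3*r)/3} 8*μ/(μ^2 + 9)^2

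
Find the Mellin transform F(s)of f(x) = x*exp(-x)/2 gamma(s + 1)/2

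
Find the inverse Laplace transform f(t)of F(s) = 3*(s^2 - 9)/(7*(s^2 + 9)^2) 3*t*cos(3*t)/7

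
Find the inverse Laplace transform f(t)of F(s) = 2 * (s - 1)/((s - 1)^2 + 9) 2 * exp(t) * cos(3 * t)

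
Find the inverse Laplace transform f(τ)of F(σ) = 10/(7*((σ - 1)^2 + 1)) 10*exp(τ)*sin(τ)/7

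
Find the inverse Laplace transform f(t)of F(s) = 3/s 3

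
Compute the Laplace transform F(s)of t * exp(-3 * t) (s + 3)^(-2)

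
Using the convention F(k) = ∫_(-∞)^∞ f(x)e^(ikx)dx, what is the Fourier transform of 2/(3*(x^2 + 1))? 2*pi*exp(-Abs(k))/3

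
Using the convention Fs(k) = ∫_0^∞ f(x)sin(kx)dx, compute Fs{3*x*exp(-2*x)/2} 6*k/(k^2 + 4)^2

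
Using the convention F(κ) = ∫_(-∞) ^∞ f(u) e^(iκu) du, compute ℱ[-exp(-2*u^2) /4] -sqrt(2)*sqrt(pi)*exp(-κ^2/8) /8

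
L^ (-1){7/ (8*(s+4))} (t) 7*exp (-4*t)/8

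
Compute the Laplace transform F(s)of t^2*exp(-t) 2/(s + 1)^3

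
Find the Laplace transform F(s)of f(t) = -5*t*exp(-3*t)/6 -5/(6*(s+3)^2)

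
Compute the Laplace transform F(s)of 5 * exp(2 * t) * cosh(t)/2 5 * (s - 2)/(2 * ((s - 2)^2 - 1))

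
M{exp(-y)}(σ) gamma(σ)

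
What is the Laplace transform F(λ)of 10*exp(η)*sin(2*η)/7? 20/(7*((λ - 1)^2 + 4))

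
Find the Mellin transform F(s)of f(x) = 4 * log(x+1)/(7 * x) -4 * pi * csc(pi * s)/(7 * s - 7)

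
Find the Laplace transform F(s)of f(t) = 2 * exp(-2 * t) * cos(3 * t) 2 * (s + 2)/((s + 2)^2 + 9)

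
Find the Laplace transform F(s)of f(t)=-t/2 -1/(2*s^2)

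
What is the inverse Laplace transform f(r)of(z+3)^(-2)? r*exp(-3*r)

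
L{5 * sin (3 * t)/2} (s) 15/ (2 * (s^2 + 9))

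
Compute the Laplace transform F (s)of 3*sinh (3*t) 9/ (s^2 - 9)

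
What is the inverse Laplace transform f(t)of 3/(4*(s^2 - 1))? 3*sinh(t)/4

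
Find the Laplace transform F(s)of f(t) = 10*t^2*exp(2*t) 20/(s - 2)^3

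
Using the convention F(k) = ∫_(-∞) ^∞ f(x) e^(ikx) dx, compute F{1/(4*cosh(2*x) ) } pi/(8*cosh(pi*k/4) ) 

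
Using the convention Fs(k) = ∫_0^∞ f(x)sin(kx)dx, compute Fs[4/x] 2 * pi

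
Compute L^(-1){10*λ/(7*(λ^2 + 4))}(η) 10*cos(2*η)/7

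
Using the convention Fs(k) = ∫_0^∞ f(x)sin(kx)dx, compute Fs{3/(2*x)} 3*pi/4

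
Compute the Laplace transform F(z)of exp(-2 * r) 1/(z + 2)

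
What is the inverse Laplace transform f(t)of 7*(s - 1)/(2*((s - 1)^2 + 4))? 7*exp(t)*cos(2*t)/2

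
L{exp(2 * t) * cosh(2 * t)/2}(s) (s - 2)/(2 * s * (s - 4))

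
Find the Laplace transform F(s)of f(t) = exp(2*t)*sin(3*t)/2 3/(2*((s - 2)^2 + 9))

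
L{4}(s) 4/s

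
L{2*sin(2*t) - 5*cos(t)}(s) 4/(s^2 + 4) - 5*s/(s^2 + 1)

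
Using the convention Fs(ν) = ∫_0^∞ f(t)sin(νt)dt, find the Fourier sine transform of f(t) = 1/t pi/2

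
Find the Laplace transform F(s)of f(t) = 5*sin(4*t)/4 5/(s^2 + 16)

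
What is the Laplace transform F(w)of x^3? 6/w^4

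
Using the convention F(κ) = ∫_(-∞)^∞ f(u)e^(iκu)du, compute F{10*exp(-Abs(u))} 20/(κ^2 + 1)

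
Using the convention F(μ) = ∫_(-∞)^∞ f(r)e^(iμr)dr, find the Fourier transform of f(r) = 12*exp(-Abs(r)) 24/(μ^2 + 1)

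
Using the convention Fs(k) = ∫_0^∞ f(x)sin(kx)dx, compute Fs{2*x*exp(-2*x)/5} 8*k/(5*(k^2 + 4)^2)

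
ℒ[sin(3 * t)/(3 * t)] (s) atan(3/s)/3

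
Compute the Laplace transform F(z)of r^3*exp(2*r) 6/(z - 2)^4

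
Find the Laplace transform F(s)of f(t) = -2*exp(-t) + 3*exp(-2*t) 3/(s + 2)-2/(s + 1)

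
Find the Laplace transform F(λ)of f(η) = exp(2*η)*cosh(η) (λ - 2)/((λ - 2)^2 - 1)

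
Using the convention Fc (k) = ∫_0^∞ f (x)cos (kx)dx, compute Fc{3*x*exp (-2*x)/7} 3*(4 - k^2)/ (7*(k^2 + 4)^2)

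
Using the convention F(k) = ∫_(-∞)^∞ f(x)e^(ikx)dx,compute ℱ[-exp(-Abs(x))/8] -1/(4*k^2 + 4)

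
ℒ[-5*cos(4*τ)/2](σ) -5*σ/(2*σ^2 + 32)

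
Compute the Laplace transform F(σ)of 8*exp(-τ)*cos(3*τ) 8*(σ + 1)/((σ + 1)^2 + 9)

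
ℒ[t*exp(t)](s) (s - 1)^(-2)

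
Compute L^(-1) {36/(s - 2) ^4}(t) 6 * t^3 * exp(2 * t) 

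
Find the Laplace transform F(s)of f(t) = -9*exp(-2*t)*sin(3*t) -27/((s+2)^2+9)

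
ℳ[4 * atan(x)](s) -2 * pi * sec(pi * s/2)/s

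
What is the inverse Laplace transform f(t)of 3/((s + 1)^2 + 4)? 3*exp(-t)*sin(2*t)/2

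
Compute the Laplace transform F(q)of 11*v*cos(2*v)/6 11*(q^2 - 4)/(6*(q^2 + 4)^2)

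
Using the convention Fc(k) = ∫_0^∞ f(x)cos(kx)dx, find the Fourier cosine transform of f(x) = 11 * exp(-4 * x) 44/(k^2+16)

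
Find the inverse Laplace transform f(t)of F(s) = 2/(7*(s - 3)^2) 2*t*exp(3*t)/7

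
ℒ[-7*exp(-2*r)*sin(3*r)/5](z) -21/(5*(z + 2)^2 + 45)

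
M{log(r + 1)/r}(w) -pi*csc(pi*w)/(w - 1)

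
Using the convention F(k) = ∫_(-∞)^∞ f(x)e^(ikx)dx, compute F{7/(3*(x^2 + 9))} 7*pi*exp(-3*Abs(k))/9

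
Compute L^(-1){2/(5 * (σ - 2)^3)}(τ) τ^2 * exp(2 * τ)/5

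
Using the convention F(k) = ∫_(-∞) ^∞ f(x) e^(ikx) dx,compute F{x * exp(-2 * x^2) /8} sqrt(2) * I * sqrt(pi) * k * exp(-k^2/8) /64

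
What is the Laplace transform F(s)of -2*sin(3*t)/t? -2*atan(3/s)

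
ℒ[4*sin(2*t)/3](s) 8/(3*(s^2 + 4))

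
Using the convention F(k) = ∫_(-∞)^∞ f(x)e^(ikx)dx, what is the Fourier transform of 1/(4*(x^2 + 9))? pi*exp(-3*Abs(k))/12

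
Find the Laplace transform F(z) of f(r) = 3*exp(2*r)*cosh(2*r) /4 3*(z - 2) /(4*z*(z - 4) ) 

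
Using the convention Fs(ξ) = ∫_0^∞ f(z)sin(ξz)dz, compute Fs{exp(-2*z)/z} atan(ξ/2)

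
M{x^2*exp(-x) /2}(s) gamma(s + 2) /2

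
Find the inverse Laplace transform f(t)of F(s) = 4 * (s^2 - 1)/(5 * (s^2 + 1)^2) 4 * t * cos(t)/5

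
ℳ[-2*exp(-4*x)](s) -2^(1 - 2*s)*gamma(s)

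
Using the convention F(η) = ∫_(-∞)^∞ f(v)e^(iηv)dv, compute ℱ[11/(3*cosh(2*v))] 11*pi/(6*cosh(pi*η/4))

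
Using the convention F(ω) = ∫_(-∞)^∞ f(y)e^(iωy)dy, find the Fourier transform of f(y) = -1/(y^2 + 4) -pi*exp(-2*Abs(ω))/2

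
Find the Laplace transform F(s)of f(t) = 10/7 10/(7*s)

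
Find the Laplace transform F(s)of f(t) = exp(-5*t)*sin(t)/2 1/(2*((s+5)^2+1))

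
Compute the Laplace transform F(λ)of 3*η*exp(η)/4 3/(4*(λ - 1)^2)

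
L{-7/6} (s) -7/ (6*s)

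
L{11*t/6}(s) 11/(6*s^2)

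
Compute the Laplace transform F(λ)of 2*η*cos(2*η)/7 2*(λ^2 - 4)/(7*(λ^2 + 4)^2)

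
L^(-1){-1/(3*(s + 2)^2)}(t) -t*exp(-2*t)/3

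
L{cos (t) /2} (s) s/ (2 * (s^2 + 1) ) 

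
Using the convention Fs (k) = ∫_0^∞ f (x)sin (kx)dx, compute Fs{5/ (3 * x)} 5 * pi/6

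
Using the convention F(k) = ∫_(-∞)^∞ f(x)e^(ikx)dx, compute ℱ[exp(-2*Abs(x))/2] 2/(k^2 + 4)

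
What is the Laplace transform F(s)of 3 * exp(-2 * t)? 3/(s + 2)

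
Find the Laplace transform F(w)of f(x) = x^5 120/w^6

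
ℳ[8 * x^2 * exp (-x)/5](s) 8 * gamma (s + 2)/5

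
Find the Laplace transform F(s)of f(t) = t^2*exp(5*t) 2/(s - 5)^3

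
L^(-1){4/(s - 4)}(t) 4 * exp(4 * t)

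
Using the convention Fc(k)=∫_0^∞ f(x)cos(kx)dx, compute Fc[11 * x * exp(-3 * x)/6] 11 * (9 - k^2)/(6 * (k^2 + 9)^2)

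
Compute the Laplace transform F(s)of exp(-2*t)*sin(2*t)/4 1/(2*((s + 2)^2 + 4))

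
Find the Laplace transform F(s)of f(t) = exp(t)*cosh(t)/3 (s - 1)/(3*s*(s - 2))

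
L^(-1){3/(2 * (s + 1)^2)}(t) 3 * t * exp(-t)/2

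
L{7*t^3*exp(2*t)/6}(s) 7/(s - 2)^4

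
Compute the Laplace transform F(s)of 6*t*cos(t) 6*(s^2 - 1)/(s^2 + 1)^2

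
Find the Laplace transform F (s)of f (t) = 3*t 3/s^2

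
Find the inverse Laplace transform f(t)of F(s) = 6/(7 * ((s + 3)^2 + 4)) 3 * exp(-3 * t) * sin(2 * t)/7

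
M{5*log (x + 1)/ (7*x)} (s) -5*pi*csc (pi*s)/ (7*s - 7)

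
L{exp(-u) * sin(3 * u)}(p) 3/((p + 1)^2 + 9)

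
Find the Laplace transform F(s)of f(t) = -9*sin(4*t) -36/(s^2 + 16)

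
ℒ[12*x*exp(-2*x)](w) 12/(w + 2)^2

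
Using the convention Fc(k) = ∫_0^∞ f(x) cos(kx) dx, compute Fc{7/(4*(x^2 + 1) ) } 7*pi*exp(-k) /8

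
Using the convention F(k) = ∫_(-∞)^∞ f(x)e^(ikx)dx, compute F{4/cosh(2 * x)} 2 * pi/cosh(pi * k/4)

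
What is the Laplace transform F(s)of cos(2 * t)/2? s/(2 * (s^2 + 4))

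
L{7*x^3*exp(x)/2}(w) 21/(w - 1)^4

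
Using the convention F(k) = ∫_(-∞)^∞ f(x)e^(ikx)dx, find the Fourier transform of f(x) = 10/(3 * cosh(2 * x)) 5 * pi/(3 * cosh(pi * k/4))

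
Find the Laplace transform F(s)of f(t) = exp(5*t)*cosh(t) (s - 5)/((s - 5)^2 - 1)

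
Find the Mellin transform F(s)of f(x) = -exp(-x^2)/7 -gamma(s/2)/14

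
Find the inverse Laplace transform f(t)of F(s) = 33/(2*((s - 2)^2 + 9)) 11*exp(2*t)*sin(3*t)/2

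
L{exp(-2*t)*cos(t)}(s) (s + 2)/((s + 2)^2 + 1)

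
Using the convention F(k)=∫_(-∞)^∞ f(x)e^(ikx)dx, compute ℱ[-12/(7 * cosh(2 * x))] -6 * pi/(7 * cosh(pi * k/4))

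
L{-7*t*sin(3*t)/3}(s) -14*s/(s^2 + 9)^2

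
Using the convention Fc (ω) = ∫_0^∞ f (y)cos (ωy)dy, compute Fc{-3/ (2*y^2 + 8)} -3*pi*exp (-2*ω)/8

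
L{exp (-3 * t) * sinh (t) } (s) 1/ ( (s + 3) ^2-1) 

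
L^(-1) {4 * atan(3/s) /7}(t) 4 * sin(3 * t) /(7 * t) 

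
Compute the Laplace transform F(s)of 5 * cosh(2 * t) 5 * s/(s^2 - 4)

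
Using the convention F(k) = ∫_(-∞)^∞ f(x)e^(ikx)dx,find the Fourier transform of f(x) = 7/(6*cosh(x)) 7*pi/(6*cosh(pi*k/2))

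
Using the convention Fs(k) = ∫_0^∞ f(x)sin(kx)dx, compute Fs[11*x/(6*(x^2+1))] 11*pi*exp(-k)/12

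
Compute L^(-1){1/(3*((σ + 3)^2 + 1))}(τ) exp(-3*τ)*sin(τ)/3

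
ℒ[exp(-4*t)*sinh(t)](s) 1/((s + 4)^2 - 1)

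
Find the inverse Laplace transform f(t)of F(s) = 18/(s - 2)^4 3*t^3*exp(2*t)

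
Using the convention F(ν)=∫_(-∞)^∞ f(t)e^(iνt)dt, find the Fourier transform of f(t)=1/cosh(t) pi/cosh(pi * ν/2)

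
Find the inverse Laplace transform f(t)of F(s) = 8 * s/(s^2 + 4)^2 2 * t * sin(2 * t)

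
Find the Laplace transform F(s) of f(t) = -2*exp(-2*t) -2/(s + 2) 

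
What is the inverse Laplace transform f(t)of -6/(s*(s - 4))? -3*exp(2*t)*sinh(2*t)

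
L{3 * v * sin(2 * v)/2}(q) 6 * q/(q^2 + 4)^2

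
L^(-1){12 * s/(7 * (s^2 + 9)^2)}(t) 2 * t * sin(3 * t)/7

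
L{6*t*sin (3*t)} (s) 36*s/ (s^2 + 9)^2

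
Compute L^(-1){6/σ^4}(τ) τ^3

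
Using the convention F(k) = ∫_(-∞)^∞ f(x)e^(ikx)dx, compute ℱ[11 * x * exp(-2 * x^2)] 11 * sqrt(2) * I * sqrt(pi) * k * exp(-k^2/8)/8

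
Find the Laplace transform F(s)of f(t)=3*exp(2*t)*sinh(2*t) 6/(s*(s - 4))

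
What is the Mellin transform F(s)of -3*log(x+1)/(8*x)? 3*pi*csc(pi*s)/(8*(s - 1))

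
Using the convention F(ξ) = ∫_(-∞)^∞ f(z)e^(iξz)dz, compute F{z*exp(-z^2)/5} I*sqrt(pi)*ξ*exp(-ξ^2/4)/10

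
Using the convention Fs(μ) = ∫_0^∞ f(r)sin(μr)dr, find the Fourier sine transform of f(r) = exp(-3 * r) μ/(μ^2 + 9)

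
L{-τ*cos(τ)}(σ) (1 - σ^2)/(σ^2 + 1)^2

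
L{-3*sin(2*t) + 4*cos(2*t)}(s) 4*s/(s^2 + 4) - 6/(s^2 + 4)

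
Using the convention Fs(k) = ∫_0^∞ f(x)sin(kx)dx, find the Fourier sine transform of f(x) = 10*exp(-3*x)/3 10*k/(3*(k^2+9))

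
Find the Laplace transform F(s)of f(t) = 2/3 2/(3*s)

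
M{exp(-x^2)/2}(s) gamma(s/2)/4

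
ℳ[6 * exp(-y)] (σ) 6 * gamma(σ) 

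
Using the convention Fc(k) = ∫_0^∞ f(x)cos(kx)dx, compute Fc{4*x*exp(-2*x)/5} 4*(4 - k^2)/(5*(k^2 + 4)^2)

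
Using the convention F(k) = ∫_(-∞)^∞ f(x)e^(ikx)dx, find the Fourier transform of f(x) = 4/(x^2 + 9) 4*pi*exp(-3*Abs(k))/3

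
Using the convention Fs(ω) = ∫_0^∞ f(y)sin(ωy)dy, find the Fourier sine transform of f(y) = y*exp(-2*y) 4*ω/(ω^2 + 4)^2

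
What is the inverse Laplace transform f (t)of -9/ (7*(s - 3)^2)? -9*t*exp (3*t)/7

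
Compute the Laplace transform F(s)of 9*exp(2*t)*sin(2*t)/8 9/(4*((s - 2)^2 + 4))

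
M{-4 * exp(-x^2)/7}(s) -2 * gamma(s/2)/7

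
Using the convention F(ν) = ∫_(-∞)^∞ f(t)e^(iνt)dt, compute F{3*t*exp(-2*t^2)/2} 3*sqrt(2)*I*sqrt(pi)*ν*exp(-ν^2/8)/16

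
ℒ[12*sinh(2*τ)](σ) 24/(σ^2 - 4)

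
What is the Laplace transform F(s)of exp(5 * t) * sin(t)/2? 1/(2 * ((s - 5)^2 + 1))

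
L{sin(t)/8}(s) 1/(8 * (s^2 + 1))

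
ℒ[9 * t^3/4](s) 27/(2 * s^4)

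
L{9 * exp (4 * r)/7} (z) 9/ (7 * (z - 4))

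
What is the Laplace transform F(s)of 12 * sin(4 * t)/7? 48/(7 * (s^2 + 16))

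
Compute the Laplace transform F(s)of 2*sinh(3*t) 6/(s^2 - 9)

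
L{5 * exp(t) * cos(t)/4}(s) 5 * (s - 1)/(4 * ((s - 1)^2 + 1))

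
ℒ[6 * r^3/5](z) 36/(5 * z^4)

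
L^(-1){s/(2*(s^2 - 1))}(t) cosh(t)/2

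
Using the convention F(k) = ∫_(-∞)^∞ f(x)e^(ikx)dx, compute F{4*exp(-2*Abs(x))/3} 16/(3*(k^2 + 4))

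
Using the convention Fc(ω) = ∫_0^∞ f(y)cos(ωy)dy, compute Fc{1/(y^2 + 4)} pi * exp(-2 * ω)/4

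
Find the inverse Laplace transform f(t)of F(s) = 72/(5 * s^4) 12 * t^3/5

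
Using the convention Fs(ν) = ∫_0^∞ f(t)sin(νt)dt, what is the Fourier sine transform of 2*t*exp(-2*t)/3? 8*ν/(3*(ν^2 + 4)^2)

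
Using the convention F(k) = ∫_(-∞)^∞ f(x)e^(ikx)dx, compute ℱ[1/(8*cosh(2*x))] pi/(16*cosh(pi*k/4))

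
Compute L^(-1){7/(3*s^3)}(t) 7*t^2/6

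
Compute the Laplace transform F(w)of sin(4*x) 4/(w^2+16)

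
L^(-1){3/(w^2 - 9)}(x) sinh(3*x)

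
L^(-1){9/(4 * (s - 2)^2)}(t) 9 * t * exp(2 * t)/4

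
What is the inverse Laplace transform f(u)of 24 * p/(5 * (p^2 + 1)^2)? 12 * u * sin(u)/5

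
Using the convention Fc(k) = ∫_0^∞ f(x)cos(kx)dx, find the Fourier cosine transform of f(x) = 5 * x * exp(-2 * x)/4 5 * (4 - k^2)/(4 * (k^2+4)^2)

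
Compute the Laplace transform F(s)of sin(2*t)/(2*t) atan(2/s)/2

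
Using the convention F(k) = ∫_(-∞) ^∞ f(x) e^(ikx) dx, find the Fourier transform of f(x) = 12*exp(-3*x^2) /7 4*sqrt(3)*sqrt(pi)*exp(-k^2/12) /7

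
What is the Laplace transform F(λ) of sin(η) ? 1/(λ^2 + 1) 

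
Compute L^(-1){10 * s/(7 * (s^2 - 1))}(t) 10 * cosh(t)/7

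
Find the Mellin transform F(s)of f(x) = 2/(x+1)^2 -2 * pi * (s - 1)/sin(pi * s)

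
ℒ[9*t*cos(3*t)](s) 9*(s^2 - 9)/(s^2 + 9)^2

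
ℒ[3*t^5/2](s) 180/s^6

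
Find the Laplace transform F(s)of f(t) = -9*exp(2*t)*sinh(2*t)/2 -9/(s*(s - 4))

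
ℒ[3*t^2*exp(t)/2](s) 3/(s - 1)^3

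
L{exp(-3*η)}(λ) 1/(λ + 3)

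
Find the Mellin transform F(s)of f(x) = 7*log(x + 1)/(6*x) -7*pi*csc(pi*s)/(6*s - 6)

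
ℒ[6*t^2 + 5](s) 12/s^3 + 5/s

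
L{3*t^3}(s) 18/s^4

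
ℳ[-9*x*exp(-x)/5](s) -9*gamma(s + 1)/5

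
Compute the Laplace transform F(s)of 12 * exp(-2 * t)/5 12/(5 * (s + 2))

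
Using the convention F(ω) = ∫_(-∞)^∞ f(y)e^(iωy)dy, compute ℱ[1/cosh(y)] pi/cosh(pi * ω/2)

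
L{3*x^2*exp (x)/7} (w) 6/ (7*(w - 1)^3)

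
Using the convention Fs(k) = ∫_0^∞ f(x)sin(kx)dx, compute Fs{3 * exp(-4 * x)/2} 3 * k/(2 * (k^2 + 16))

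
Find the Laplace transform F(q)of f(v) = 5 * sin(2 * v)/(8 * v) 5 * atan(2/q)/8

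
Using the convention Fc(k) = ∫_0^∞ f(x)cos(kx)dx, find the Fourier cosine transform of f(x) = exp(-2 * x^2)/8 sqrt(2) * sqrt(pi) * exp(-k^2/8)/32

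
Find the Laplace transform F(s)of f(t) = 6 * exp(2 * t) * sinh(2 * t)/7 12/(7 * s * (s - 4))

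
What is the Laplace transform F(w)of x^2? 2/w^3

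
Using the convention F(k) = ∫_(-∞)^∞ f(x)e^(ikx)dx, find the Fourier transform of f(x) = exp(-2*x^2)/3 sqrt(2)*sqrt(pi)*exp(-k^2/8)/6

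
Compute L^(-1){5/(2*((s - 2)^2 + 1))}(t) 5*exp(2*t)*sin(t)/2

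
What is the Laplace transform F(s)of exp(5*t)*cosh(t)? (s - 5)/((s - 5)^2 - 1)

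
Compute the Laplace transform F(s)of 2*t 2/s^2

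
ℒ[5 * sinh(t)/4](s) 5/(4 * (s^2 - 1))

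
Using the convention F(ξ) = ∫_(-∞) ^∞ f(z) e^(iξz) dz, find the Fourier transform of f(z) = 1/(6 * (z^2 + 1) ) pi * exp(-Abs(ξ) ) /6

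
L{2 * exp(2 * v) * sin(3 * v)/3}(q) 2/((q - 2)^2+9)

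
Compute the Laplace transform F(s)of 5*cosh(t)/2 5*s/(2*(s^2 - 1))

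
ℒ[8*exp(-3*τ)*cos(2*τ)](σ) 8*(σ + 3)/((σ + 3)^2 + 4)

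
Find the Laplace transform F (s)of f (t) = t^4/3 8/s^5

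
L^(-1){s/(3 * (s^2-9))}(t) cosh(3 * t)/3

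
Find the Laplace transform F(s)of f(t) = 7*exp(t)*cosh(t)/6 7*(s - 1)/(6*s*(s - 2))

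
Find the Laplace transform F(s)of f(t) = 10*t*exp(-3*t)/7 10/(7*(s + 3)^2)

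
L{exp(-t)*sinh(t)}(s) 1/(s*(s + 2))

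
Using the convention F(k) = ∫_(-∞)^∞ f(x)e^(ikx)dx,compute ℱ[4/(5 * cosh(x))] 4 * pi/(5 * cosh(pi * k/2))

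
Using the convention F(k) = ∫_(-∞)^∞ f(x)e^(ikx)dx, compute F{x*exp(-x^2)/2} I*sqrt(pi)*k*exp(-k^2/4)/4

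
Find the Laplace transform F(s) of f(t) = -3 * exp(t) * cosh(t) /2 3 * (1 - s) /(2 * s * (s - 2) ) 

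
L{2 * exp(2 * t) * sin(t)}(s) 2/((s - 2)^2 + 1)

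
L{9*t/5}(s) 9/(5*s^2)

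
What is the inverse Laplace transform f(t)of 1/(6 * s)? 1/6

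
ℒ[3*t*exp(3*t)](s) 3/(s - 3)^2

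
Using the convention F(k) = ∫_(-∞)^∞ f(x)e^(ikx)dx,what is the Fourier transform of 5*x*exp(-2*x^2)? 5*sqrt(2)*I*sqrt(pi)*k*exp(-k^2/8)/8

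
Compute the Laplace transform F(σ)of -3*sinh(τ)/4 -3/(4*σ^2 - 4)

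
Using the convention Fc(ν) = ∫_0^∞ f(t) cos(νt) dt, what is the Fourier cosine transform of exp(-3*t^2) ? sqrt(3)*sqrt(pi)*exp(-ν^2/12) /6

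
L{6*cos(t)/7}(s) 6*s/(7*(s^2 + 1))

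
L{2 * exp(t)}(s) 2/(s - 1)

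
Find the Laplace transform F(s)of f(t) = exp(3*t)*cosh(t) (s - 3)/((s - 3)^2 - 1)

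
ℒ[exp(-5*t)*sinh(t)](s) 1/((s + 5)^2 - 1)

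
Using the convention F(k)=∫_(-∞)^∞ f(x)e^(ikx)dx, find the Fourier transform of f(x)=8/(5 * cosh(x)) 8 * pi/(5 * cosh(pi * k/2))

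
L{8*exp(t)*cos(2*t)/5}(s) 8*(s - 1)/(5*((s - 1)^2 + 4))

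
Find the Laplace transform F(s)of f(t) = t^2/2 s^(-3)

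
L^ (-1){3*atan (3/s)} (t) 3*sin (3*t)/t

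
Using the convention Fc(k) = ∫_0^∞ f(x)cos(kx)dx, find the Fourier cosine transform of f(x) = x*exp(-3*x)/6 (9 - k^2)/(6*(k^2+9)^2)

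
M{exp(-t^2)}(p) gamma(p/2)/2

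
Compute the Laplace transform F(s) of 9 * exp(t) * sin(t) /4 9/(4 * ((s - 1) ^2 + 1) ) 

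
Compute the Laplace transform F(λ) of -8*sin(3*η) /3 -8/(λ^2 + 9) 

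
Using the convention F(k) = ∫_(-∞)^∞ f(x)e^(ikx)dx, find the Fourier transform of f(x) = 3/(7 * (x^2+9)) pi * exp(-3 * Abs(k))/7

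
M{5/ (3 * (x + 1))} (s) 5 * pi * csc (pi * s)/3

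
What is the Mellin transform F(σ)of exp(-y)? gamma(σ)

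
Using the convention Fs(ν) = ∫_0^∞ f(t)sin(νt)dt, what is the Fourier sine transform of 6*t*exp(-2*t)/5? 24*ν/(5*(ν^2 + 4)^2)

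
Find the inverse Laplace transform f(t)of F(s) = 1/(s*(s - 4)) exp(2*t)*sinh(2*t)/2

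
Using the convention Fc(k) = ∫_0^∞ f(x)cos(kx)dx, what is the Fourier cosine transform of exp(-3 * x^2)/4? sqrt(3) * sqrt(pi) * exp(-k^2/12)/24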